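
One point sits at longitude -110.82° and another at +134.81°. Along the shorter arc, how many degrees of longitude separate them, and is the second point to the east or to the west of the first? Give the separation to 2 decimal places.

Raw difference: 134.81 − -110.82 = 245.63°.
Normalise into (−180°, 180°]: 245.63° − 360° = -114.37°.
Negative ⇒ the second point lies to the west; separation 114.37°.

114.37° west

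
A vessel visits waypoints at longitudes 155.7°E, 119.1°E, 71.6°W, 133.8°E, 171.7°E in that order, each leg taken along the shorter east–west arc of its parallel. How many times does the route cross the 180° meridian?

2

Leg 1: +155.7° → +119.1°, shortest Δλ = -36.6° (west) — does not cross 180°.
Leg 2: +119.1° → -71.6°, shortest Δλ = 169.3° (east) — crosses 180°.
Leg 3: -71.6° → +133.8°, shortest Δλ = -154.6° (west) — crosses 180°.
Leg 4: +133.8° → +171.7°, shortest Δλ = 37.9° (east) — does not cross 180°.
Total crossings: 2.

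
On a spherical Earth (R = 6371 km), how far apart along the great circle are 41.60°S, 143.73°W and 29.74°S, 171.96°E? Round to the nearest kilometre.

Δλ = 171.96 − -143.73 = 315.69°; wrapped into (−180°, 180°]: -44.31°.
Δφ = -29.74 − -41.60 = 11.86°.
a = sin²(Δφ/2) + cos φ₁ · cos φ₂ · sin²(Δλ/2) = 0.103014.
c = 2·atan2(√a, √(1−a)) = 0.65348 rad → d = 6371·c ≈ 4163.33 km.

4163 km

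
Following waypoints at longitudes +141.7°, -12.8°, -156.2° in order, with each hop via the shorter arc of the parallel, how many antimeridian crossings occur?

0

Leg 1: +141.7° → -12.8°, shortest Δλ = -154.5° (west) — does not cross 180°.
Leg 2: -12.8° → -156.2°, shortest Δλ = -143.4° (west) — does not cross 180°.
Total crossings: 0.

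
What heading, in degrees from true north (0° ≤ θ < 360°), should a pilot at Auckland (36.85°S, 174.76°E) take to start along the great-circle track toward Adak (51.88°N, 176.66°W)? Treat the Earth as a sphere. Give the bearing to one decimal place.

5.3°

Δλ = -176.66 − 174.76 = -351.42°; wrapped into (−180°, 180°]: 8.58°.
θ = atan2( sin Δλ · cos φ₂ , cos φ₁ · sin φ₂ − sin φ₁ · cos φ₂ · cos Δλ )
  = atan2(0.09210, 0.99561) = 5.285° → normalised to [0°, 360°): 5.285°.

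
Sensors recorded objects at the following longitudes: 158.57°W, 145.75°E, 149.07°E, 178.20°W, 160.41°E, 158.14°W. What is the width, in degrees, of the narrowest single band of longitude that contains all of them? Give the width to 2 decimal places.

Sort the longitudes: -178.20°, -158.57°, -158.14°, +145.75°, +149.07°, +160.41°.
Eastward gaps between consecutive values (wrapping around): 19.63°, 0.43°, 303.89°, 3.32°, 11.34°, 21.39°.
Largest gap = 303.89° ⇒ minimal covering band is its complement: 360° − 303.89° = 56.11°.
Band runs from +145.75° eastward to -158.14°, crossing the antimeridian.

56.11°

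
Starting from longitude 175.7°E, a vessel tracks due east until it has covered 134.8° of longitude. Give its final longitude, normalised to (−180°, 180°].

Start at +175.7°; shift +134.8° → +310.5°.
+310.5° lies outside (−180°, 180°]; subtract 360° → -49.5°.

49.5°W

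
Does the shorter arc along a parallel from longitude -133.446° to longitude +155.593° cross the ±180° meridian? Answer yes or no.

Naïve |155.593 − -133.446| = 289.039° > 180°, so the shorter arc goes the other way round — across 180°.
Signed shortest Δλ = ((155.593 − -133.446 + 180) mod 360) − 180 = -70.961°.
Going west by 70.961° from -133.446° passes through 180° before reaching +155.593°.

Yes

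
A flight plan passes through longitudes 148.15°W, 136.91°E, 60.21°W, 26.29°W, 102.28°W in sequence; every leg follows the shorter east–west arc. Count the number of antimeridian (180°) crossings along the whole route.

2

Leg 1: -148.15° → +136.91°, shortest Δλ = -74.94° (west) — crosses 180°.
Leg 2: +136.91° → -60.21°, shortest Δλ = 162.88° (east) — crosses 180°.
Leg 3: -60.21° → -26.29°, shortest Δλ = 33.92° (east) — does not cross 180°.
Leg 4: -26.29° → -102.28°, shortest Δλ = -75.99° (west) — does not cross 180°.
Total crossings: 2.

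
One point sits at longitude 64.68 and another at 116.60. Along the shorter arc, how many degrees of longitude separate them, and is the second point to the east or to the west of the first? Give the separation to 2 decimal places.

Raw difference: 116.60 − 64.68 = 51.92°.
Normalise into (−180°, 180°]: 51.92° stays 51.92°.
Positive ⇒ the second point lies to the east; separation 51.92°.

51.92° east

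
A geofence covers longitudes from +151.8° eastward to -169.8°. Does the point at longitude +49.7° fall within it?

No

Band width going east from +151.8° to -169.8°: ((-169.8 − 151.8) mod 360) = 38.4°.
Offset of +49.7° east of the west edge: ((49.7 − 151.8) mod 360) = 257.9°.
257.9° > 38.4° ⇒ outside.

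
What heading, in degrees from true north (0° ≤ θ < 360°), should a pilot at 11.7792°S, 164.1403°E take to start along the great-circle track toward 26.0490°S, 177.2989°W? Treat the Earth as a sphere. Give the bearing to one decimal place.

Δλ = -177.2989 − 164.1403 = -341.4392°; wrapped into (−180°, 180°]: 18.5608°.
θ = atan2( sin Δλ · cos φ₂ , cos φ₁ · sin φ₂ − sin φ₁ · cos φ₂ · cos Δλ )
  = atan2(0.28598, -0.25603) = 131.837° → normalised to [0°, 360°): 131.837°.

131.8°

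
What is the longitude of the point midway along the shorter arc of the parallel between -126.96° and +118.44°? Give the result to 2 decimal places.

+175.74°

Signed shortest Δλ from -126.96° to +118.44° is -114.60°.
Midpoint longitude = -126.96° + (-114.60°)/2 = -126.96° − 57.30° = -184.26°.
Normalise into (−180°, 180°]: +175.74°.
(The naïve average (-126.96 + +118.44)/2 = -4.26° is on the wrong side of the globe.)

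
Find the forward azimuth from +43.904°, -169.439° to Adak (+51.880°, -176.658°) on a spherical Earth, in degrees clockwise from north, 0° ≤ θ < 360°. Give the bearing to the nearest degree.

Δλ = -176.658 − -169.439 = -7.219°.
θ = atan2( sin Δλ · cos φ₂ , cos φ₁ · sin φ₂ − sin φ₁ · cos φ₂ · cos Δλ )
  = atan2(-0.07757, 0.14215) = -28.621° → normalised to [0°, 360°): 331.379°.

331°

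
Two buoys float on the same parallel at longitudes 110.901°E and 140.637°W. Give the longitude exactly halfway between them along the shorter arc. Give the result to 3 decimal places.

165.132°E

Signed shortest Δλ from +110.901° to -140.637° is +108.462°.
Midpoint longitude = +110.901° + (+108.462°)/2 = +110.901° + 54.231° = +165.132°.
(The naïve average (+110.901 + -140.637)/2 = -14.868° is on the wrong side of the globe.)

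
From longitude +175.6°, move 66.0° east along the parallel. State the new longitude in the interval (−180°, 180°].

-118.4°

Start at +175.6°; shift +66.0° → +241.6°.
+241.6° lies outside (−180°, 180°]; subtract 360° → -118.4°.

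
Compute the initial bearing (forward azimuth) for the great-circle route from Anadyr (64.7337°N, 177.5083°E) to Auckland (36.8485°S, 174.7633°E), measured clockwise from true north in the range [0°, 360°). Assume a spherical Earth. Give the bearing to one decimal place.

182.2°

Δλ = 174.7633 − 177.5083 = -2.7450°.
θ = atan2( sin Δλ · cos φ₂ , cos φ₁ · sin φ₂ − sin φ₁ · cos φ₂ · cos Δλ )
  = atan2(-0.03832, -0.97881) = -177.758° → normalised to [0°, 360°): 182.242°.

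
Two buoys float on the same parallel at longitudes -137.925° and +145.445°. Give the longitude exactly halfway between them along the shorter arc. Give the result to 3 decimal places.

Signed shortest Δλ from -137.925° to +145.445° is -76.630°.
Midpoint longitude = -137.925° + (-76.630°)/2 = -137.925° − 38.315° = -176.240°.
(The naïve average (-137.925 + +145.445)/2 = 3.76° is on the wrong side of the globe.)

-176.240°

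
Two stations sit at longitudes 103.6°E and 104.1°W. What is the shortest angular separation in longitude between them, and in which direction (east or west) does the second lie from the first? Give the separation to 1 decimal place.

152.3° east

Raw difference: -104.1 − 103.6 = -207.7°.
Normalise into (−180°, 180°]: -207.7° + 360° = 152.3°.
Positive ⇒ the second point lies to the east; separation 152.3°.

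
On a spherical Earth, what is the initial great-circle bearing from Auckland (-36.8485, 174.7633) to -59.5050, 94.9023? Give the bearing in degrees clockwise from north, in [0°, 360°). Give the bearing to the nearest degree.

Δλ = 94.9023 − 174.7633 = -79.8610°.
θ = atan2( sin Δλ · cos φ₂ , cos φ₁ · sin φ₂ − sin φ₁ · cos φ₂ · cos Δλ )
  = atan2(-0.49954, -0.63596) = -141.851° → normalised to [0°, 360°): 218.149°.

218°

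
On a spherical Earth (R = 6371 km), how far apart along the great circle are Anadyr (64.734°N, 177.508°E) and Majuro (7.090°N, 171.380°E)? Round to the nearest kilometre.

6428 km

Δλ = 171.380 − 177.508 = -6.128°.
Δφ = 7.090 − 64.734 = -57.644°.
a = sin²(Δφ/2) + cos φ₁ · cos φ₂ · sin²(Δλ/2) = 0.233621.
c = 2·atan2(√a, √(1−a)) = 1.00894 rad → d = 6371·c ≈ 6427.96 km.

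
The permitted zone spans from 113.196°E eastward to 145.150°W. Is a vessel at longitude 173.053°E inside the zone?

Yes

Band width going east from +113.196° to -145.150°: ((-145.150 − 113.196) mod 360) = 101.654°.
Offset of +173.053° east of the west edge: ((173.053 − 113.196) mod 360) = 59.857°.
59.857° ≤ 101.654° ⇒ inside.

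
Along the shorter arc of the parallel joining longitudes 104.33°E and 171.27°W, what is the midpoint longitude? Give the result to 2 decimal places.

Signed shortest Δλ from +104.33° to -171.27° is +84.40°.
Midpoint longitude = +104.33° + (+84.40°)/2 = +104.33° + 42.20° = +146.53°.
(The naïve average (+104.33 + -171.27)/2 = -33.47° is on the wrong side of the globe.)

146.53°E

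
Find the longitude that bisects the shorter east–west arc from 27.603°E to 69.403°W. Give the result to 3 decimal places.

Signed shortest Δλ from +27.603° to -69.403° is -97.006°.
Midpoint longitude = +27.603° + (-97.006°)/2 = +27.603° − 48.503° = -20.900°.

20.900°W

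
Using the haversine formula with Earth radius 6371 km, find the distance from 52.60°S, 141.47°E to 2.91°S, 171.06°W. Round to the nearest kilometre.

Δλ = -171.06 − 141.47 = -312.53°; wrapped into (−180°, 180°]: 47.47°.
Δφ = -2.91 − -52.60 = 49.69°.
a = sin²(Δφ/2) + cos φ₁ · cos φ₂ · sin²(Δλ/2) = 0.274814.
c = 2·atan2(√a, √(1−a)) = 1.10361 rad → d = 6371·c ≈ 7031.12 km.

7031 km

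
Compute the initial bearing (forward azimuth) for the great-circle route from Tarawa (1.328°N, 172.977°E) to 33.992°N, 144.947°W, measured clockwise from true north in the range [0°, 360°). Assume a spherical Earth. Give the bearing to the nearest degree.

46°

Δλ = -144.947 − 172.977 = -317.924°; wrapped into (−180°, 180°]: 42.076°.
θ = atan2( sin Δλ · cos φ₂ , cos φ₁ · sin φ₂ − sin φ₁ · cos φ₂ · cos Δλ )
  = atan2(0.55560, 0.54466) = 45.570° → normalised to [0°, 360°): 45.570°.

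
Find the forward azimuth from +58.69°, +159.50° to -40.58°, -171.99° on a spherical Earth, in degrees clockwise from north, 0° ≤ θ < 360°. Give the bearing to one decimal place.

158.2°

Δλ = -171.99 − 159.50 = -331.49°; wrapped into (−180°, 180°]: 28.51°.
θ = atan2( sin Δλ · cos φ₂ , cos φ₁ · sin φ₂ − sin φ₁ · cos φ₂ · cos Δλ )
  = atan2(0.36252, -0.90825) = 158.241° → normalised to [0°, 360°): 158.241°.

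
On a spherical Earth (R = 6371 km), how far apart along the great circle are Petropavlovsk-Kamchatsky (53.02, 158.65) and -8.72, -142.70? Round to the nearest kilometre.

8801 km

Δλ = -142.70 − 158.65 = -301.35°; wrapped into (−180°, 180°]: 58.65°.
Δφ = -8.72 − 53.02 = -61.74°.
a = sin²(Δφ/2) + cos φ₁ · cos φ₂ · sin²(Δλ/2) = 0.405885.
c = 2·atan2(√a, √(1−a)) = 1.38144 rad → d = 6371·c ≈ 8801.13 km.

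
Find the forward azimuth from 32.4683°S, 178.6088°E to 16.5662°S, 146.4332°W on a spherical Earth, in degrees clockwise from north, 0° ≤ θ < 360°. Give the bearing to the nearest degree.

Δλ = -146.4332 − 178.6088 = -325.0420°; wrapped into (−180°, 180°]: 34.9580°.
θ = atan2( sin Δλ · cos φ₂ , cos φ₁ · sin φ₂ − sin φ₁ · cos φ₂ · cos Δλ )
  = atan2(0.54919, 0.18116) = 71.744° → normalised to [0°, 360°): 71.744°.

72°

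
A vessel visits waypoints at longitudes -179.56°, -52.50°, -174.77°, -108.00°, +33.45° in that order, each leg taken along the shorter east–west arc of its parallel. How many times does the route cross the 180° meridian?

0

Leg 1: -179.56° → -52.50°, shortest Δλ = 127.06° (east) — does not cross 180°.
Leg 2: -52.50° → -174.77°, shortest Δλ = -122.27° (west) — does not cross 180°.
Leg 3: -174.77° → -108.00°, shortest Δλ = 66.77° (east) — does not cross 180°.
Leg 4: -108.00° → +33.45°, shortest Δλ = 141.45° (east) — does not cross 180°.
Total crossings: 0.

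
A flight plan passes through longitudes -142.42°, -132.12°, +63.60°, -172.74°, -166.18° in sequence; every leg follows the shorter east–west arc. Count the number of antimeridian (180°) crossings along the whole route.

2

Leg 1: -142.42° → -132.12°, shortest Δλ = 10.3° (east) — does not cross 180°.
Leg 2: -132.12° → +63.60°, shortest Δλ = -164.28° (west) — crosses 180°.
Leg 3: +63.60° → -172.74°, shortest Δλ = 123.66° (east) — crosses 180°.
Leg 4: -172.74° → -166.18°, shortest Δλ = 6.56° (east) — does not cross 180°.
Total crossings: 2.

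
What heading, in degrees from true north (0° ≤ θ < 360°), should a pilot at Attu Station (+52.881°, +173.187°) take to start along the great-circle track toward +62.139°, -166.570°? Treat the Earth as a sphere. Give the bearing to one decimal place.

Δλ = -166.570 − 173.187 = -339.757°; wrapped into (−180°, 180°]: 20.243°.
θ = atan2( sin Δλ · cos φ₂ , cos φ₁ · sin φ₂ − sin φ₁ · cos φ₂ · cos Δλ )
  = atan2(0.16170, 0.18390) = 41.324° → normalised to [0°, 360°): 41.324°.

41.3°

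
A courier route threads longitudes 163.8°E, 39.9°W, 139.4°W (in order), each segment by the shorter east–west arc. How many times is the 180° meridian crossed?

Leg 1: +163.8° → -39.9°, shortest Δλ = 156.3° (east) — crosses 180°.
Leg 2: -39.9° → -139.4°, shortest Δλ = -99.5° (west) — does not cross 180°.
Total crossings: 1.

1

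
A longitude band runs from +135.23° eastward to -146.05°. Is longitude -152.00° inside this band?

Band width going east from +135.23° to -146.05°: ((-146.05 − 135.23) mod 360) = 78.72°.
Offset of -152.00° east of the west edge: ((-152.00 − 135.23) mod 360) = 72.77°.
72.77° ≤ 78.72° ⇒ inside.

Yes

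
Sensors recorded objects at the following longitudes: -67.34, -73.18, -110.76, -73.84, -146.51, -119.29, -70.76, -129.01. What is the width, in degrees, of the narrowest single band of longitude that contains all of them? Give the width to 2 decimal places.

Sort the longitudes: -146.51°, -129.01°, -119.29°, -110.76°, -73.84°, -73.18°, -70.76°, -67.34°.
Eastward gaps between consecutive values (wrapping around): 17.50°, 9.72°, 8.53°, 36.92°, 0.66°, 2.42°, 3.42°, 280.83°.
Largest gap = 280.83° ⇒ minimal covering band is its complement: 360° − 280.83° = 79.17°.
Band runs from -146.51° eastward to -67.34°.

79.17°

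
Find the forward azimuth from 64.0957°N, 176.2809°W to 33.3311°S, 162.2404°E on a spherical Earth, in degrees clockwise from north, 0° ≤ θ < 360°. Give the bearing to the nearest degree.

198°

Δλ = 162.2404 − -176.2809 = 338.5213°; wrapped into (−180°, 180°]: -21.4787°.
θ = atan2( sin Δλ · cos φ₂ , cos φ₁ · sin φ₂ − sin φ₁ · cos φ₂ · cos Δλ )
  = atan2(-0.30593, -0.93942) = -161.962° → normalised to [0°, 360°): 198.038°.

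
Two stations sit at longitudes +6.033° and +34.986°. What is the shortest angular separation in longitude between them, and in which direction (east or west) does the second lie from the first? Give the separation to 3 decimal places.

28.953° east

Raw difference: 34.986 − 6.033 = 28.953°.
Normalise into (−180°, 180°]: 28.953° stays 28.953°.
Positive ⇒ the second point lies to the east; separation 28.953°.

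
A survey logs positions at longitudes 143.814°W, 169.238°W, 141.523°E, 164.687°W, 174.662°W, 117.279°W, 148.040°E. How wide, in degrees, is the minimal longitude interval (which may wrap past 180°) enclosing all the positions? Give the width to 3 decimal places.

Sort the longitudes: -174.662°, -169.238°, -164.687°, -143.814°, -117.279°, +141.523°, +148.040°.
Eastward gaps between consecutive values (wrapping around): 5.424°, 4.551°, 20.873°, 26.535°, 258.802°, 6.517°, 37.298°.
Largest gap = 258.802° ⇒ minimal covering band is its complement: 360° − 258.802° = 101.198°.
Band runs from +141.523° eastward to -117.279°, crossing the antimeridian.

101.198°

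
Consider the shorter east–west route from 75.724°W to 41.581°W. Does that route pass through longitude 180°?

No

Signed shortest Δλ = ((-41.581 − -75.724 + 180) mod 360) − 180 = 34.143°.
Going east by 34.143° from -75.724° reaches -41.581° without touching 180°.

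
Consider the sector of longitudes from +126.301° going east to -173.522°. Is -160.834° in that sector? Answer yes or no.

Band width going east from +126.301° to -173.522°: ((-173.522 − 126.301) mod 360) = 60.177°.
Offset of -160.834° east of the west edge: ((-160.834 − 126.301) mod 360) = 72.865°.
72.865° > 60.177° ⇒ outside.

No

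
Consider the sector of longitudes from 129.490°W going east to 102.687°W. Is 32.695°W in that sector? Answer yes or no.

Band width going east from -129.490° to -102.687°: ((-102.687 − -129.490) mod 360) = 26.803°.
Offset of -32.695° east of the west edge: ((-32.695 − -129.490) mod 360) = 96.795°.
96.795° > 26.803° ⇒ outside.

No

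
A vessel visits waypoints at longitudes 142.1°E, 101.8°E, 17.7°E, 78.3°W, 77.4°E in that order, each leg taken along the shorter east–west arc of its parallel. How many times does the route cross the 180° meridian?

0

Leg 1: +142.1° → +101.8°, shortest Δλ = -40.3° (west) — does not cross 180°.
Leg 2: +101.8° → +17.7°, shortest Δλ = -84.1° (west) — does not cross 180°.
Leg 3: +17.7° → -78.3°, shortest Δλ = -96.0° (west) — does not cross 180°.
Leg 4: -78.3° → +77.4°, shortest Δλ = 155.7° (east) — does not cross 180°.
Total crossings: 0.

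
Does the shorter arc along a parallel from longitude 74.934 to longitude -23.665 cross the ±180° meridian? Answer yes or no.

Signed shortest Δλ = ((-23.665 − 74.934 + 180) mod 360) − 180 = -98.599°.
Going west by 98.599° from +74.934° reaches -23.665° without touching 180°.

No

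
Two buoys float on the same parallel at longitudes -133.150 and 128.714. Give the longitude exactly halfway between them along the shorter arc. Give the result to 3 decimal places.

+177.782°

Signed shortest Δλ from -133.150° to +128.714° is -98.136°.
Midpoint longitude = -133.150° + (-98.136°)/2 = -133.150° − 49.068° = -182.218°.
Normalise into (−180°, 180°]: +177.782°.
(The naïve average (-133.150 + +128.714)/2 = -2.218° is on the wrong side of the globe.)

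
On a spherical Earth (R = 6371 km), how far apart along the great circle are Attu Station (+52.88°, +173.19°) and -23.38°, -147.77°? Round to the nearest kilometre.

Δλ = -147.77 − 173.19 = -320.96°; wrapped into (−180°, 180°]: 39.04°.
Δφ = -23.38 − 52.88 = -76.26°.
a = sin²(Δφ/2) + cos φ₁ · cos φ₂ · sin²(Δλ/2) = 0.443087.
c = 2·atan2(√a, √(1−a)) = 1.45672 rad → d = 6371·c ≈ 9280.78 km.

9281 km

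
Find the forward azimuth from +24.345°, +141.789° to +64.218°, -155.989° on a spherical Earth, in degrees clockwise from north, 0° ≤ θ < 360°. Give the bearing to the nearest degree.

28°

Δλ = -155.989 − 141.789 = -297.778°; wrapped into (−180°, 180°]: 62.222°.
θ = atan2( sin Δλ · cos φ₂ , cos φ₁ · sin φ₂ − sin φ₁ · cos φ₂ · cos Δλ )
  = atan2(0.38482, 0.73683) = 27.577° → normalised to [0°, 360°): 27.577°.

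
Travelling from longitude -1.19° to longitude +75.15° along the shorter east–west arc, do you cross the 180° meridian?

Signed shortest Δλ = ((75.15 − -1.19 + 180) mod 360) − 180 = 76.34°.
Going east by 76.34° from -1.19° reaches +75.15° without touching 180°.

No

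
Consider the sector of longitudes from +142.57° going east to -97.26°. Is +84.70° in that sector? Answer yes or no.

Band width going east from +142.57° to -97.26°: ((-97.26 − 142.57) mod 360) = 120.17°.
Offset of +84.70° east of the west edge: ((84.70 − 142.57) mod 360) = 302.13°.
302.13° > 120.17° ⇒ outside.

No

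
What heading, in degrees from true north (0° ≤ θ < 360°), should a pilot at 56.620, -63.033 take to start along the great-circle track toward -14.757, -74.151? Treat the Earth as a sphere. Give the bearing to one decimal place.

Δλ = -74.151 − -63.033 = -11.118°.
θ = atan2( sin Δλ · cos φ₂ , cos φ₁ · sin φ₂ − sin φ₁ · cos φ₂ · cos Δλ )
  = atan2(-0.18647, -0.93249) = -168.692° → normalised to [0°, 360°): 191.308°.

191.3°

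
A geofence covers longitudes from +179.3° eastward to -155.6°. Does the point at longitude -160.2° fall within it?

Yes

Band width going east from +179.3° to -155.6°: ((-155.6 − 179.3) mod 360) = 25.1°.
Offset of -160.2° east of the west edge: ((-160.2 − 179.3) mod 360) = 20.5°.
20.5° ≤ 25.1° ⇒ inside.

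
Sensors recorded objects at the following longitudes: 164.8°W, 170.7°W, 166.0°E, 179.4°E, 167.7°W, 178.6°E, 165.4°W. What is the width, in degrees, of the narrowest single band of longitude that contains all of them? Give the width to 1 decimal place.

Sort the longitudes: -170.7°, -167.7°, -165.4°, -164.8°, +166.0°, +178.6°, +179.4°.
Eastward gaps between consecutive values (wrapping around): 3.0°, 2.3°, 0.6°, 330.8°, 12.6°, 0.8°, 9.9°.
Largest gap = 330.8° ⇒ minimal covering band is its complement: 360° − 330.8° = 29.2°.
Band runs from +166.0° eastward to -164.8°, crossing the antimeridian.

29.2°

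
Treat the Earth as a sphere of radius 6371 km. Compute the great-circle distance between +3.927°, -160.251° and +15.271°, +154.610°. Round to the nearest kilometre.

5095 km

Δλ = 154.610 − -160.251 = 314.861°; wrapped into (−180°, 180°]: -45.139°.
Δφ = 15.271 − 3.927 = 11.344°.
a = sin²(Δφ/2) + cos φ₁ · cos φ₂ · sin²(Δλ/2) = 0.151539.
c = 2·atan2(√a, √(1−a)) = 0.79970 rad → d = 6371·c ≈ 5094.88 km.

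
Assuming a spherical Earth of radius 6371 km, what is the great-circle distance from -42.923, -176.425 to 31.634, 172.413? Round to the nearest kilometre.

Δλ = 172.413 − -176.425 = 348.838°; wrapped into (−180°, 180°]: -11.162°.
Δφ = 31.634 − -42.923 = 74.557°.
a = sin²(Δφ/2) + cos φ₁ · cos φ₂ · sin²(Δλ/2) = 0.372757.
c = 2·atan2(√a, √(1−a)) = 1.31348 rad → d = 6371·c ≈ 8368.18 km.

8368 km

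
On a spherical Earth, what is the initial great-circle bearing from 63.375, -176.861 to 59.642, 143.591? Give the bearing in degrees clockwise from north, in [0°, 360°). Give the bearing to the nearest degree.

Δλ = 143.591 − -176.861 = 320.452°; wrapped into (−180°, 180°]: -39.548°.
θ = atan2( sin Δλ · cos φ₂ , cos φ₁ · sin φ₂ − sin φ₁ · cos φ₂ · cos Δλ )
  = atan2(-0.32180, 0.03832) = -83.210° → normalised to [0°, 360°): 276.790°.

277°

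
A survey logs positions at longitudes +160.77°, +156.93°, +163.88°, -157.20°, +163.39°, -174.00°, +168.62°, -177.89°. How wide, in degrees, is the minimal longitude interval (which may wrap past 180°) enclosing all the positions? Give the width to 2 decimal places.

Sort the longitudes: -177.89°, -174.00°, -157.20°, +156.93°, +160.77°, +163.39°, +163.88°, +168.62°.
Eastward gaps between consecutive values (wrapping around): 3.89°, 16.80°, 314.13°, 3.84°, 2.62°, 0.49°, 4.74°, 13.49°.
Largest gap = 314.13° ⇒ minimal covering band is its complement: 360° − 314.13° = 45.87°.
Band runs from +156.93° eastward to -157.20°, crossing the antimeridian.

45.87°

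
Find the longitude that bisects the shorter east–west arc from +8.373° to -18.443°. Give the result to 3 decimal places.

-5.035°

Signed shortest Δλ from +8.373° to -18.443° is -26.816°.
Midpoint longitude = +8.373° + (-26.816°)/2 = +8.373° − 13.408° = -5.035°.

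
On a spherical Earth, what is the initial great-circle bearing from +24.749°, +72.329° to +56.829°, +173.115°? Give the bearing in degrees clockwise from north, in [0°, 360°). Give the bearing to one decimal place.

33.8°

Δλ = 173.115 − 72.329 = 100.786°.
θ = atan2( sin Δλ · cos φ₂ , cos φ₁ · sin φ₂ − sin φ₁ · cos φ₂ · cos Δλ )
  = atan2(0.53747, 0.80303) = 33.795° → normalised to [0°, 360°): 33.795°.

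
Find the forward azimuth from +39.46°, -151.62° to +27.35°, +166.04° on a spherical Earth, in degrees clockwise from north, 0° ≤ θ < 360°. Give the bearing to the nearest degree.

Δλ = 166.04 − -151.62 = 317.66°; wrapped into (−180°, 180°]: -42.34°.
θ = atan2( sin Δλ · cos φ₂ , cos φ₁ · sin φ₂ − sin φ₁ · cos φ₂ · cos Δλ )
  = atan2(-0.59824, -0.06255) = -95.969° → normalised to [0°, 360°): 264.031°.

264°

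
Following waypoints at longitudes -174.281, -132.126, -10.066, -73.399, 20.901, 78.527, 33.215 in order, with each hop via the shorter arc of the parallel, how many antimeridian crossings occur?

Leg 1: -174.281° → -132.126°, shortest Δλ = 42.155° (east) — does not cross 180°.
Leg 2: -132.126° → -10.066°, shortest Δλ = 122.06° (east) — does not cross 180°.
Leg 3: -10.066° → -73.399°, shortest Δλ = -63.333° (west) — does not cross 180°.
Leg 4: -73.399° → +20.901°, shortest Δλ = 94.3° (east) — does not cross 180°.
Leg 5: +20.901° → +78.527°, shortest Δλ = 57.626° (east) — does not cross 180°.
Leg 6: +78.527° → +33.215°, shortest Δλ = -45.312° (west) — does not cross 180°.
Total crossings: 0.

0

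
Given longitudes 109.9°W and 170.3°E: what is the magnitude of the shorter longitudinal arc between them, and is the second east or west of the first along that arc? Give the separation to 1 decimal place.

Raw difference: 170.3 − -109.9 = 280.2°.
Normalise into (−180°, 180°]: 280.2° − 360° = -79.8°.
Negative ⇒ the second point lies to the west; separation 79.8°.

79.8° west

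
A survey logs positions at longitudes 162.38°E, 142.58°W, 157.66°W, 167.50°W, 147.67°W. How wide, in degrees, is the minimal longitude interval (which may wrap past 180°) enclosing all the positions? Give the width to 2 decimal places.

55.04°

Sort the longitudes: -167.50°, -157.66°, -147.67°, -142.58°, +162.38°.
Eastward gaps between consecutive values (wrapping around): 9.84°, 9.99°, 5.09°, 304.96°, 30.12°.
Largest gap = 304.96° ⇒ minimal covering band is its complement: 360° − 304.96° = 55.04°.
Band runs from +162.38° eastward to -142.58°, crossing the antimeridian.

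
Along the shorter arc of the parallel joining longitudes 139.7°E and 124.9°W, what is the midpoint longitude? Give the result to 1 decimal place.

Signed shortest Δλ from +139.7° to -124.9° is +95.4°.
Midpoint longitude = +139.7° + (+95.4°)/2 = +139.7° + 47.7° = +187.4°.
Normalise into (−180°, 180°]: -172.6°.
(The naïve average (+139.7 + -124.9)/2 = 7.4° is on the wrong side of the globe.)

172.6°W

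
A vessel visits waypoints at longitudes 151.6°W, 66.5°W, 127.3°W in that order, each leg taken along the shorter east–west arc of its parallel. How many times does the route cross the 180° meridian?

0

Leg 1: -151.6° → -66.5°, shortest Δλ = 85.1° (east) — does not cross 180°.
Leg 2: -66.5° → -127.3°, shortest Δλ = -60.8° (west) — does not cross 180°.
Total crossings: 0.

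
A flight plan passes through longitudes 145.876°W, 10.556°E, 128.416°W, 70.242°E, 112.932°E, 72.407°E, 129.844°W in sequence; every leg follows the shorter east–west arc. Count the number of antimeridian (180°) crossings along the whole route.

2

Leg 1: -145.876° → +10.556°, shortest Δλ = 156.432° (east) — does not cross 180°.
Leg 2: +10.556° → -128.416°, shortest Δλ = -138.972° (west) — does not cross 180°.
Leg 3: -128.416° → +70.242°, shortest Δλ = -161.342° (west) — crosses 180°.
Leg 4: +70.242° → +112.932°, shortest Δλ = 42.69° (east) — does not cross 180°.
Leg 5: +112.932° → +72.407°, shortest Δλ = -40.525° (west) — does not cross 180°.
Leg 6: +72.407° → -129.844°, shortest Δλ = 157.749° (east) — crosses 180°.
Total crossings: 2.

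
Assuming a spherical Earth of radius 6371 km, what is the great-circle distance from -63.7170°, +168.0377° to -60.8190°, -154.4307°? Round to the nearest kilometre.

Δλ = -154.4307 − 168.0377 = -322.4684°; wrapped into (−180°, 180°]: 37.5316°.
Δφ = -60.8190 − -63.7170 = 2.8980°.
a = sin²(Δφ/2) + cos φ₁ · cos φ₂ · sin²(Δλ/2) = 0.022983.
c = 2·atan2(√a, √(1−a)) = 0.30438 rad → d = 6371·c ≈ 1939.19 km.

1939 km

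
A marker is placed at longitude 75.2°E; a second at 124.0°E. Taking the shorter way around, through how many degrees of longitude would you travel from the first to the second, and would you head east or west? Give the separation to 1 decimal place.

Raw difference: 124.0 − 75.2 = 48.8°.
Normalise into (−180°, 180°]: 48.8° stays 48.8°.
Positive ⇒ the second point lies to the east; separation 48.8°.

48.8° east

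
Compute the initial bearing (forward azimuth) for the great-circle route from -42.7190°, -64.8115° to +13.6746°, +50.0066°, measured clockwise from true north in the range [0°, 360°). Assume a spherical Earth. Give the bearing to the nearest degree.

97°

Δλ = 50.0066 − -64.8115 = 114.8181°.
θ = atan2( sin Δλ · cos φ₂ , cos φ₁ · sin φ₂ − sin φ₁ · cos φ₂ · cos Δλ )
  = atan2(0.88192, -0.10299) = 96.661° → normalised to [0°, 360°): 96.661°.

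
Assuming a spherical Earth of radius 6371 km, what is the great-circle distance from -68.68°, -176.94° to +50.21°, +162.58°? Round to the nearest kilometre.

13327 km

Δλ = 162.58 − -176.94 = 339.52°; wrapped into (−180°, 180°]: -20.48°.
Δφ = 50.21 − -68.68 = 118.89°.
a = sin²(Δφ/2) + cos φ₁ · cos φ₂ · sin²(Δλ/2) = 0.748918.
c = 2·atan2(√a, √(1−a)) = 2.09190 rad → d = 6371·c ≈ 13327.48 km.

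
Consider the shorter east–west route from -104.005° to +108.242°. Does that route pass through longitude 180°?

Naïve |108.242 − -104.005| = 212.247° > 180°, so the shorter arc goes the other way round — across 180°.
Signed shortest Δλ = ((108.242 − -104.005 + 180) mod 360) − 180 = -147.753°.
Going west by 147.753° from -104.005° passes through 180° before reaching +108.242°.

Yes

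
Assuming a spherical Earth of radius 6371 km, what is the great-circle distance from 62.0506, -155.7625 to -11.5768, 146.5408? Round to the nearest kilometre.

9573 km

Δλ = 146.5408 − -155.7625 = 302.3033°; wrapped into (−180°, 180°]: -57.6967°.
Δφ = -11.5768 − 62.0506 = -73.6274°.
a = sin²(Δφ/2) + cos φ₁ · cos φ₂ · sin²(Δλ/2) = 0.465950.
c = 2·atan2(√a, √(1−a)) = 1.50264 rad → d = 6371·c ≈ 9573.34 km.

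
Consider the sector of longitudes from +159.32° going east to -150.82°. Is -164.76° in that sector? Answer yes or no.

Yes

Band width going east from +159.32° to -150.82°: ((-150.82 − 159.32) mod 360) = 49.86°.
Offset of -164.76° east of the west edge: ((-164.76 − 159.32) mod 360) = 35.92°.
35.92° ≤ 49.86° ⇒ inside.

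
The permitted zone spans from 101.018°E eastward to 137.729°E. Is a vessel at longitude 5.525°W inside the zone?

No

Band width going east from +101.018° to +137.729°: ((137.729 − 101.018) mod 360) = 36.711°.
Offset of -5.525° east of the west edge: ((-5.525 − 101.018) mod 360) = 253.457°.
253.457° > 36.711° ⇒ outside.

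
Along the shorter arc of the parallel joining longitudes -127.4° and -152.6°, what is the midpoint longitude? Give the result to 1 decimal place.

Signed shortest Δλ from -127.4° to -152.6° is -25.2°.
Midpoint longitude = -127.4° + (-25.2°)/2 = -127.4° − 12.6° = -140.0°.

-140.0°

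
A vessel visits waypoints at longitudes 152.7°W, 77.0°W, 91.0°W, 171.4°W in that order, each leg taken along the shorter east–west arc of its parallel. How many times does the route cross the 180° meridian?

Leg 1: -152.7° → -77.0°, shortest Δλ = 75.7° (east) — does not cross 180°.
Leg 2: -77.0° → -91.0°, shortest Δλ = -14.0° (west) — does not cross 180°.
Leg 3: -91.0° → -171.4°, shortest Δλ = -80.4° (west) — does not cross 180°.
Total crossings: 0.

0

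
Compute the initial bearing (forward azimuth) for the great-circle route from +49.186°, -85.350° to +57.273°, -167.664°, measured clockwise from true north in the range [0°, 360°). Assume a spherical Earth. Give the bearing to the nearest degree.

313°

Δλ = -167.664 − -85.350 = -82.314°.
θ = atan2( sin Δλ · cos φ₂ , cos φ₁ · sin φ₂ − sin φ₁ · cos φ₂ · cos Δλ )
  = atan2(-0.53578, 0.49513) = -47.258° → normalised to [0°, 360°): 312.742°.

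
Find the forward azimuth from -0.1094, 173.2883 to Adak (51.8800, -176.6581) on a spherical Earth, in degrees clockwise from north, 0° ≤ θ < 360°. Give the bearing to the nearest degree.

8°

Δλ = -176.6581 − 173.2883 = -349.9464°; wrapped into (−180°, 180°]: 10.0536°.
θ = atan2( sin Δλ · cos φ₂ , cos φ₁ · sin φ₂ − sin φ₁ · cos φ₂ · cos Δλ )
  = atan2(0.10776, 0.78788) = 7.788° → normalised to [0°, 360°): 7.788°.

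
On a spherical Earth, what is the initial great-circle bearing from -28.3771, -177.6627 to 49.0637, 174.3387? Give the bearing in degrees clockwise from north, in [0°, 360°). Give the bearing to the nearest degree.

Δλ = 174.3387 − -177.6627 = 352.0014°; wrapped into (−180°, 180°]: -7.9986°.
θ = atan2( sin Δλ · cos φ₂ , cos φ₁ · sin φ₂ − sin φ₁ · cos φ₂ · cos Δλ )
  = atan2(-0.09117, 0.97304) = -5.353° → normalised to [0°, 360°): 354.647°.

355°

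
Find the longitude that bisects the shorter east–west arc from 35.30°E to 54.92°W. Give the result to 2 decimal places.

Signed shortest Δλ from +35.30° to -54.92° is -90.22°.
Midpoint longitude = +35.30° + (-90.22°)/2 = +35.30° − 45.11° = -9.81°.

9.81°W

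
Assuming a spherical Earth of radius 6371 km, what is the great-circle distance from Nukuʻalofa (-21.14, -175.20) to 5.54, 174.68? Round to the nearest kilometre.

Δλ = 174.68 − -175.20 = 349.88°; wrapped into (−180°, 180°]: -10.12°.
Δφ = 5.54 − -21.14 = 26.68°.
a = sin²(Δφ/2) + cos φ₁ · cos φ₂ · sin²(Δλ/2) = 0.060458.
c = 2·atan2(√a, √(1−a)) = 0.49686 rad → d = 6371·c ≈ 3165.48 km.

3165 km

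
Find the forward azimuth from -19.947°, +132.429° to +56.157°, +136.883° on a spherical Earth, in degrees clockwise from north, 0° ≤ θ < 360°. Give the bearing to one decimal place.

2.6°

Δλ = 136.883 − 132.429 = 4.454°.
θ = atan2( sin Δλ · cos φ₂ , cos φ₁ · sin φ₂ − sin φ₁ · cos φ₂ · cos Δλ )
  = atan2(0.04325, 0.97016) = 2.553° → normalised to [0°, 360°): 2.553°.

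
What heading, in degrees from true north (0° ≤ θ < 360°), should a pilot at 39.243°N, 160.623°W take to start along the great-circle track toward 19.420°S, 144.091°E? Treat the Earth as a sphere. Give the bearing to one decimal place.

Δλ = 144.091 − -160.623 = 304.714°; wrapped into (−180°, 180°]: -55.286°.
θ = atan2( sin Δλ · cos φ₂ , cos φ₁ · sin φ₂ − sin φ₁ · cos φ₂ · cos Δλ )
  = atan2(-0.77524, -0.59727) = -127.612° → normalised to [0°, 360°): 232.388°.

232.4°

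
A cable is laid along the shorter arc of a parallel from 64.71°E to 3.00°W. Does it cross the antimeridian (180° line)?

No

Signed shortest Δλ = ((-3.00 − 64.71 + 180) mod 360) − 180 = -67.71°.
Going west by 67.71° from +64.71° reaches -3.00° without touching 180°.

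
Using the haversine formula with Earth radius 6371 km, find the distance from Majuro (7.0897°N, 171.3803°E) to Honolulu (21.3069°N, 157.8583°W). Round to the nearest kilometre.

3662 km

Δλ = -157.8583 − 171.3803 = -329.2386°; wrapped into (−180°, 180°]: 30.7614°.
Δφ = 21.3069 − 7.0897 = 14.2172°.
a = sin²(Δφ/2) + cos φ₁ · cos φ₂ · sin²(Δλ/2) = 0.080352.
c = 2·atan2(√a, √(1−a)) = 0.57481 rad → d = 6371·c ≈ 3662.12 km.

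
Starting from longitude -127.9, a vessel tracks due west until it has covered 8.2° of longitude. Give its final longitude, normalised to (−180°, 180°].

-136.1°

Start at -127.9°; shift −8.2° → -136.1°.
-136.1° already lies in (−180°, 180°].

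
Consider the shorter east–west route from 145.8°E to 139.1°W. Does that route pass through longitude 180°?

Naïve |-139.1 − 145.8| = 284.9° > 180°, so the shorter arc goes the other way round — across 180°.
Signed shortest Δλ = ((-139.1 − 145.8 + 180) mod 360) − 180 = 75.1°.
Going east by 75.1° from +145.8° passes through 180° before reaching -139.1°.

Yes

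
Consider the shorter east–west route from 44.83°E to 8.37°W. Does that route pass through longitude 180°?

No

Signed shortest Δλ = ((-8.37 − 44.83 + 180) mod 360) − 180 = -53.2°.
Going west by 53.2° from +44.83° reaches -8.37° without touching 180°.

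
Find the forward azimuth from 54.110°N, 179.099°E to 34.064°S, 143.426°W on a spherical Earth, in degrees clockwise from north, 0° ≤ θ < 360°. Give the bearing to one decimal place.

Δλ = -143.426 − 179.099 = -322.525°; wrapped into (−180°, 180°]: 37.475°.
θ = atan2( sin Δλ · cos φ₂ , cos φ₁ · sin φ₂ − sin φ₁ · cos φ₂ · cos Δλ )
  = atan2(0.50402, -0.86098) = 149.655° → normalised to [0°, 360°): 149.655°.

149.7°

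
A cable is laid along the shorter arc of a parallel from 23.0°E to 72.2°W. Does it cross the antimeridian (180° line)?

No

Signed shortest Δλ = ((-72.2 − 23.0 + 180) mod 360) − 180 = -95.2°.
Going west by 95.2° from +23.0° reaches -72.2° without touching 180°.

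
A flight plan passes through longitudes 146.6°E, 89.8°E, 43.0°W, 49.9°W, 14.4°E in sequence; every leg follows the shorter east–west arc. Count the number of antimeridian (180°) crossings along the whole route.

Leg 1: +146.6° → +89.8°, shortest Δλ = -56.8° (west) — does not cross 180°.
Leg 2: +89.8° → -43.0°, shortest Δλ = -132.8° (west) — does not cross 180°.
Leg 3: -43.0° → -49.9°, shortest Δλ = -6.9° (west) — does not cross 180°.
Leg 4: -49.9° → +14.4°, shortest Δλ = 64.3° (east) — does not cross 180°.
Total crossings: 0.

0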